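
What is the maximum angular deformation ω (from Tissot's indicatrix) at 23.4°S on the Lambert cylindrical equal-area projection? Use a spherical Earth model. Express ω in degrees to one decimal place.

The Lambert cylindrical equal-area projection is the cylindrical equal-area projection with its standard parallel at the equator (φ₀ = 0). For cylindrical equal-area with standard parallel φ₀, h = cos φ / cos φ₀ and k = cos φ₀ / cos φ, so h·k = 1.
At 23.4°: h = 0.9178, k = 1.090; principal scales a = 1.090, b = 0.9178.
sin(ω/2) = (a − b)/(a + b) = 0.1719/2.007 = 0.08562, so ω = 2 arcsin(0.08562) ≈ 9.8°.

9.8°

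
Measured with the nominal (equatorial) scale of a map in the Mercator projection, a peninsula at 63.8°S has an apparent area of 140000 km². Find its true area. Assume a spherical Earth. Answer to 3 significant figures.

The Mercator projection is conformal; its linear scale factor is the same in every direction and equals sec φ = 1/cos φ.
Areal scale = k² = sec²φ = 1/cos²(63.8°) = 1/0.4415² = 5.130.
True area = apparent / (areal scale) = 140000 / 5.130 ≈ 27300 km².

27300 km²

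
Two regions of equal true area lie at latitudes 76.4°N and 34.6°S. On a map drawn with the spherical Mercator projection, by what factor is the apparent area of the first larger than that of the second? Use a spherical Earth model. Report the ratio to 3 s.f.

Mercator areal scale is sec²φ.
At 76.4°: sec²(76.4°) = 1/0.2351² = 18.09.
At 34.6°: sec²(34.6°) = 1/0.8231² = 1.476.
Ratio = 18.09/1.476 = cos²(34.6°)/cos²(76.4°) ≈ 12.3.

12.3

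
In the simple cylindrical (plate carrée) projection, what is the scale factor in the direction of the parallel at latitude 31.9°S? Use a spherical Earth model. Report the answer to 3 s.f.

In the plate carrée (x = Rλ, y = Rφ), meridians are true-scale (h = 1) and parallels are stretched by k = sec φ.
k = 1/cos 31.9° = 1/0.8490 = 1.178.

1.18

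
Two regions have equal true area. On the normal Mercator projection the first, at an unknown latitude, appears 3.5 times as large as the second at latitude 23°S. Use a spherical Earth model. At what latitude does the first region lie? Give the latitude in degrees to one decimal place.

On Mercator, (apparent₁)/(apparent₂) = sec²φ₁ / sec²φ₂ when true areas are equal.
cos²φ₂ / cos²φ₁ = 3.5  ⇒  cos φ₁ = cos 23° / √3.5 = 0.9205/1.871 = 0.4920.
φ₁ = arccos(0.4920) ≈ 60.5°.

60.5°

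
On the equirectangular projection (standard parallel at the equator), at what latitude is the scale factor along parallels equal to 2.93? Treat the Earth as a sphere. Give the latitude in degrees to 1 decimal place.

Plate carrée: h = 1, k = sec φ along parallels.
sec φ = 2.93  ⇒  cos φ = 0.3413  ⇒  φ ≈ 70.0°.

70.0°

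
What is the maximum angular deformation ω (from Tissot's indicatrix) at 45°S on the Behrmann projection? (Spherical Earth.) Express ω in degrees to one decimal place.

23.1°

The Behrmann projection is cylindrical equal-area with φ₀ = 30°. Cylindrical equal-area (φ₀ = 30°): h = cos φ / cos 30° along meridians, k = cos 30° / cos φ along parallels; h·k = 1.
At 45°: h = 0.8165, k = 1.225; principal scales a = 1.225, b = 0.8165.
sin(ω/2) = (a − b)/(a + b) = 0.4082/2.041 = 0.2000, so ω = 2 arcsin(0.2000) ≈ 23.1°.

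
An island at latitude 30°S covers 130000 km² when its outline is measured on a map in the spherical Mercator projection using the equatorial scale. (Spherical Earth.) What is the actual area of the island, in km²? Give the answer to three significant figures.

97500 km²

Mercator is conformal, so the point scale is isotropic: h = k = sec φ = 1/cos φ.
Areal scale = k² = sec²φ = 1/cos²(30°) = 1/0.8660² = 1.333.
True area = apparent / (areal scale) = 130000 / 1.333 ≈ 97500 km².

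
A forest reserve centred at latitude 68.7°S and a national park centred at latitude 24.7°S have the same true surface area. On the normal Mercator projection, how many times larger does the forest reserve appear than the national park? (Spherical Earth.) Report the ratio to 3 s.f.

On Mercator, area is exaggerated by sec²φ = 1/cos²φ.
At 68.7°: sec²(68.7°) = 1/0.3633² = 7.579.
At 24.7°: sec²(24.7°) = 1/0.9085² = 1.212.
Ratio = 7.579/1.212 = cos²(24.7°)/cos²(68.7°) ≈ 6.26.

6.26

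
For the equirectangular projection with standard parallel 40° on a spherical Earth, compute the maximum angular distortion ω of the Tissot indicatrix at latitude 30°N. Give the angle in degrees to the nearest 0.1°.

With standard parallel φ₀ = 40°, the equirectangular projection gives x = Rλ cos φ₀, y = Rφ, so h = 1 and k = cos 40° / cos φ.
At 30°: h = 1.000, k = 0.8846; principal scales a = 1.000, b = 0.8846.
sin(ω/2) = (a − b)/(a + b) = 0.1154/1.885 = 0.06126, so ω = 2 arcsin(0.06126) ≈ 7.0°.

7.0°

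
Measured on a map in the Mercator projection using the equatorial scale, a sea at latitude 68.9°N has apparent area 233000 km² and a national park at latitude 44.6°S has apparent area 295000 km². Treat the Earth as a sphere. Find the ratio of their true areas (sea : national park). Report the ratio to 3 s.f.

On Mercator the areal scale is sec²φ, so true area = apparent × cos²φ.
True area of sea: 233000 × cos²(68.9°) = 233000 × 0.1296 = 30200 km².
True area of national park: 295000 × cos²(44.6°) = 295000 × 0.5070 = 149600 km².
Ratio = 30200 / 149600 ≈ 0.202.

0.202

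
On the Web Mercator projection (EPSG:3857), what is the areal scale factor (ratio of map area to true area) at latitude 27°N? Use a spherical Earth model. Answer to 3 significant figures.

1.26

For Mercator, h = k = sec φ (a conformal cylindrical projection has a single point scale, 1/cos φ).
Areal scale = k² = sec²φ = 1/cos²(27°) = 1/0.8910² = 1.260.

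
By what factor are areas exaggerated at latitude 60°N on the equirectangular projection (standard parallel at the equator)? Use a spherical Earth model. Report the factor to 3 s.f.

2.00

For the equirectangular projection with φ₀ = 0 (plate carrée), h = 1 along meridians and k = sec φ along parallels.
Areal scale = h·k = 1 × sec φ; at 60°, h = 1.000, k = 2.000, so h·k = 2.000.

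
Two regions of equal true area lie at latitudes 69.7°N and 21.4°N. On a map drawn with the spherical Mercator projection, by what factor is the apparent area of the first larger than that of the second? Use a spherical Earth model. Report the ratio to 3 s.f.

Mercator is conformal with k = sec φ, so areal scale = k² = sec²φ.
At 69.7°: sec²(69.7°) = 1/0.3469² = 8.308.
At 21.4°: sec²(21.4°) = 1/0.9311² = 1.154.
Ratio = 8.308/1.154 = cos²(21.4°)/cos²(69.7°) ≈ 7.20.

7.20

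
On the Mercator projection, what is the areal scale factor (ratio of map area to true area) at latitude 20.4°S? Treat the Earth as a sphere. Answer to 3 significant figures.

For Mercator, h = k = sec φ (a conformal cylindrical projection has a single point scale, 1/cos φ).
Areal scale = k² = sec²φ = 1/cos²(20.4°) = 1/0.9373² = 1.138.

1.14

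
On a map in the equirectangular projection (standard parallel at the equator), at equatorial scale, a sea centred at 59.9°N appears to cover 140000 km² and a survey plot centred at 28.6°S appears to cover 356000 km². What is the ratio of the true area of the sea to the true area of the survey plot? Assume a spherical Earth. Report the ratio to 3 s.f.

On the plate carrée, areal scale = h·k = 1 × sec φ, so true area = apparent × cos φ.
True area of sea: 140000 × cos(59.9°) = 140000 × 0.5015 = 70210 km².
True area of survey plot: 356000 × cos(28.6°) = 356000 × 0.8780 = 312600 km².
Ratio = 70210 / 312600 ≈ 0.225.

0.225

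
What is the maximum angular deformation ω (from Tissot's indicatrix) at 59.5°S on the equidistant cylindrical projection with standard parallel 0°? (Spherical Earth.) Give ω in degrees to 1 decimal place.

38.1°

Plate carrée maps x = Rλ, y = Rφ. The meridian scale is h = 1 and the parallel scale is k = 1/cos φ = sec φ.
At 59.5°: h = 1.000, k = 1.970; principal scales a = 1.970, b = 1.000.
sin(ω/2) = (a − b)/(a + b) = 0.9703/2.970 = 0.3267, so ω = 2 arcsin(0.3267) ≈ 38.1°.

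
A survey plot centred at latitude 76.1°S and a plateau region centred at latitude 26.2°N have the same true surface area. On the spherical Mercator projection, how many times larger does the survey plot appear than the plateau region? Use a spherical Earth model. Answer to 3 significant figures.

On Mercator, area is exaggerated by sec²φ = 1/cos²φ.
At 76.1°: sec²(76.1°) = 1/0.2402² = 17.33.
At 26.2°: sec²(26.2°) = 1/0.8973² = 1.242.
Ratio = 17.33/1.242 = cos²(26.2°)/cos²(76.1°) ≈ 14.0.

14.0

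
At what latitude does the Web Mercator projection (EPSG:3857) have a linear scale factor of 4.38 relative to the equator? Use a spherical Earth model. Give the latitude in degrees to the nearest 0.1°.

Mercator scale is k = sec φ = 1/cos φ.
1/cos φ = 4.38  ⇒  cos φ = 0.2283  ⇒  φ = arccos(0.2283) ≈ 76.8°.

76.8°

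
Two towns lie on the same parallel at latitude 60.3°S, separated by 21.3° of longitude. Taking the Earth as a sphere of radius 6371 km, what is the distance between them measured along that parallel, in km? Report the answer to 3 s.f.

Arc length along a parallel = R cos φ · Δλ (with Δλ in radians).
= 6371 × cos 60.3° × (21.3° × π/180) = 6371 × 0.4955 × 0.3718 ≈ 1170 km.

1170 km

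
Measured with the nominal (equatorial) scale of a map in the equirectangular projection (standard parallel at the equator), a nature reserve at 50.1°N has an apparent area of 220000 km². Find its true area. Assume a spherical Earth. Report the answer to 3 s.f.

141000 km²

Plate carrée maps x = Rλ, y = Rφ. The meridian scale is h = 1 and the parallel scale is k = 1/cos φ = sec φ.
Areal scale = h·k = 1 × sec φ; at 50.1°, h = 1.000, k = 1.559, so h·k = 1.559.
True area = apparent / (areal scale) = 220000 / 1.559 ≈ 141000 km².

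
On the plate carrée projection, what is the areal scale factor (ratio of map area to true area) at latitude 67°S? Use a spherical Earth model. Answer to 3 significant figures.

For the equirectangular projection with φ₀ = 0 (plate carrée), h = 1 along meridians and k = sec φ along parallels.
Areal scale = h·k = 1 × sec φ; at 67°, h = 1.000, k = 2.559, so h·k = 2.559.

2.56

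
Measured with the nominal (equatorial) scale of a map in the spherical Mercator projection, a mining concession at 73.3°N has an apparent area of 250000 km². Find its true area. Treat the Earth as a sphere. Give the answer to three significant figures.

Mercator is conformal, so the point scale is isotropic: h = k = sec φ = 1/cos φ.
Areal scale = k² = sec²φ = 1/cos²(73.3°) = 1/0.2874² = 12.11.
True area = apparent / (areal scale) = 250000 / 12.11 ≈ 20600 km².

20600 km²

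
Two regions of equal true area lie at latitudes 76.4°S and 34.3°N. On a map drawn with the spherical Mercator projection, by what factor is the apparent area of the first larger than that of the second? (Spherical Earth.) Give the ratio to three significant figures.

12.3

On Mercator, area is exaggerated by sec²φ = 1/cos²φ.
At 76.4°: sec²(76.4°) = 1/0.2351² = 18.09.
At 34.3°: sec²(34.3°) = 1/0.8261² = 1.465.
Ratio = 18.09/1.465 = cos²(34.3°)/cos²(76.4°) ≈ 12.3.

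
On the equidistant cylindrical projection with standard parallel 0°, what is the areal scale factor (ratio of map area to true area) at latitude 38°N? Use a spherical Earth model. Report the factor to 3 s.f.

1.27

In the plate carrée (x = Rλ, y = Rφ), meridians are true-scale (h = 1) and parallels are stretched by k = sec φ.
Areal scale = h·k = 1 × sec φ; at 38°, h = 1.000, k = 1.269, so h·k = 1.269.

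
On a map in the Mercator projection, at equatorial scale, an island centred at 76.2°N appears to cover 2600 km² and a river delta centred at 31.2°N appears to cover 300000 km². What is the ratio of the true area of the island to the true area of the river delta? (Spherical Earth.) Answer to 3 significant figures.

0.000674

On Mercator the areal scale is sec²φ, so true area = apparent × cos²φ.
True area of island: 2600 × cos²(76.2°) = 2600 × 0.05690 = 147.9 km².
True area of river delta: 300000 × cos²(31.2°) = 300000 × 0.7316 = 219500 km².
Ratio = 147.9 / 219500 ≈ 0.000674.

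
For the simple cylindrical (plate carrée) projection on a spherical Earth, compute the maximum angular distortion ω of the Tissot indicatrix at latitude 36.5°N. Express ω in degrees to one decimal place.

12.5°

In the plate carrée (x = Rλ, y = Rφ), meridians are true-scale (h = 1) and parallels are stretched by k = sec φ.
At 36.5°: h = 1.000, k = 1.244; principal scales a = 1.244, b = 1.000.
sin(ω/2) = (a − b)/(a + b) = 0.2440/2.244 = 0.1087, so ω = 2 arcsin(0.1087) ≈ 12.5°.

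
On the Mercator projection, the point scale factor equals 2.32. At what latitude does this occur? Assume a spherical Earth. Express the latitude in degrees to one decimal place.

64.5°

Mercator scale is k = sec φ = 1/cos φ.
1/cos φ = 2.32  ⇒  cos φ = 0.4310  ⇒  φ = arccos(0.4310) ≈ 64.5°.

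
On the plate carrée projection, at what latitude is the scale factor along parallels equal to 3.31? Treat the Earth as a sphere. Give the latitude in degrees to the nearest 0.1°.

72.4°

Plate carrée: h = 1, k = sec φ along parallels.
sec φ = 3.31  ⇒  cos φ = 0.3021  ⇒  φ ≈ 72.4°.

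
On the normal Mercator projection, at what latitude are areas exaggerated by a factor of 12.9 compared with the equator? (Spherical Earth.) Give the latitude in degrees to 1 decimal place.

Mercator areal scale is sec²φ.
sec²φ = 12.9  ⇒  cos²φ = 0.07752  ⇒  cos φ = 0.2784.
φ = arccos(0.2784) ≈ 73.8°.

73.8°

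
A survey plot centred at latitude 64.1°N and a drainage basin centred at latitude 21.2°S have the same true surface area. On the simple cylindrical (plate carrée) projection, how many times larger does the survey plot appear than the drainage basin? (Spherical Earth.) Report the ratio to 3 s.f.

In the plate carrée (x = Rλ, y = Rφ), meridians are true-scale (h = 1) and parallels are stretched by k = sec φ.
Areal scale at 64.1°: h·k = 1.000 × 2.289 = 2.289.
Areal scale at 21.2°: h·k = 1.000 × 1.073 = 1.073.
Ratio = 2.289/1.073 ≈ 2.13.

2.13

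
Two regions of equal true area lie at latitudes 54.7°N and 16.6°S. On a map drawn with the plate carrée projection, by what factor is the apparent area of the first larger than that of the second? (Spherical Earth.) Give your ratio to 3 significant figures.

Plate carrée maps x = Rλ, y = Rφ. The meridian scale is h = 1 and the parallel scale is k = 1/cos φ = sec φ.
Areal scale at 54.7°: h·k = 1.000 × 1.731 = 1.731.
Areal scale at 16.6°: h·k = 1.000 × 1.043 = 1.043.
Ratio = 1.731/1.043 ≈ 1.66.

1.66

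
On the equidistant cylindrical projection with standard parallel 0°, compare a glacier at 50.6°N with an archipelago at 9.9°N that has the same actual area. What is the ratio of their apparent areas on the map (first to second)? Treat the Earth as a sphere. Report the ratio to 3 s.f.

1.55

In the plate carrée (x = Rλ, y = Rφ), meridians are true-scale (h = 1) and parallels are stretched by k = sec φ.
Areal scale at 50.6°: h·k = 1.000 × 1.575 = 1.575.
Areal scale at 9.9°: h·k = 1.000 × 1.015 = 1.015.
Ratio = 1.575/1.015 ≈ 1.55.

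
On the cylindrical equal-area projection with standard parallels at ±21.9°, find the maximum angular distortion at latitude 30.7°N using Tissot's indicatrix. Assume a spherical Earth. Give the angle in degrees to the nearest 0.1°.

Cylindrical equal-area (φ₀ = 21.9°): h = cos φ / cos 21.9° along meridians, k = cos 21.9° / cos φ along parallels; h·k = 1.
At 30.7°: h = 0.9267, k = 1.079; principal scales a = 1.079, b = 0.9267.
sin(ω/2) = (a − b)/(a + b) = 0.1523/2.006 = 0.07595, so ω = 2 arcsin(0.07595) ≈ 8.7°.

8.7°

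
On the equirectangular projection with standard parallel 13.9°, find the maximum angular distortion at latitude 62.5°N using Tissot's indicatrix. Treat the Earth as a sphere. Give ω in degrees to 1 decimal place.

With standard parallel φ₀ = 13.9°, the equirectangular projection gives x = Rλ cos φ₀, y = Rφ, so h = 1 and k = cos 13.9° / cos φ.
At 62.5°: h = 1.000, k = 2.102; principal scales a = 2.102, b = 1.000.
sin(ω/2) = (a − b)/(a + b) = 1.102/3.102 = 0.3553, so ω = 2 arcsin(0.3553) ≈ 41.6°.

41.6°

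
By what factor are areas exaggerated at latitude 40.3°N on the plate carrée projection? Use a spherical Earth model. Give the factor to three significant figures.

1.31

In the plate carrée (x = Rλ, y = Rφ), meridians are true-scale (h = 1) and parallels are stretched by k = sec φ.
Areal scale = h·k = 1 × sec φ; at 40.3°, h = 1.000, k = 1.311, so h·k = 1.311.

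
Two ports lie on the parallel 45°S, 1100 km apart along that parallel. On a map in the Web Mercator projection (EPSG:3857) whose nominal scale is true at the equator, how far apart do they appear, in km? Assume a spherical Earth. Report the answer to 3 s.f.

Mercator is conformal, so the point scale is isotropic: h = k = sec φ = 1/cos φ.
Along the parallel, k = sec 45° = 1/0.7071 = 1.414.
Map distance = 1100 × 1.414 ≈ 1560 km.

1560 km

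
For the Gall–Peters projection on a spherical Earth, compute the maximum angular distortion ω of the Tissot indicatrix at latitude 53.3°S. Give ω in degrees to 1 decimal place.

19.2°

The Gall–Peters projection is cylindrical equal-area with φ₀ = 45°. For cylindrical equal-area with standard parallel φ₀, h = cos φ / cos φ₀ and k = cos φ₀ / cos φ, so h·k = 1.
At 53.3°: h = 0.8452, k = 1.183; principal scales a = 1.183, b = 0.8452.
sin(ω/2) = (a − b)/(a + b) = 0.3380/2.028 = 0.1666, so ω = 2 arcsin(0.1666) ≈ 19.2°.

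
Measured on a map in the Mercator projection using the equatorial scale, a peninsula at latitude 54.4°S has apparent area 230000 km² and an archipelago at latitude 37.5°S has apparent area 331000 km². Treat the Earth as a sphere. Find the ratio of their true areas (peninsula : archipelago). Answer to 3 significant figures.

0.374

On Mercator the areal scale is sec²φ, so true area = apparent × cos²φ.
True area of peninsula: 230000 × cos²(54.4°) = 230000 × 0.3389 = 77940 km².
True area of archipelago: 331000 × cos²(37.5°) = 331000 × 0.6294 = 208300 km².
Ratio = 77940 / 208300 ≈ 0.374.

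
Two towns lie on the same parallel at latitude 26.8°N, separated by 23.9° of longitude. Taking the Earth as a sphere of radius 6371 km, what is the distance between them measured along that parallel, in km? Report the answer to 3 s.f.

2370 km

Arc length along a parallel = R cos φ · Δλ (with Δλ in radians).
= 6371 × cos 26.8° × (23.9° × π/180) = 6371 × 0.8926 × 0.4171 ≈ 2370 km.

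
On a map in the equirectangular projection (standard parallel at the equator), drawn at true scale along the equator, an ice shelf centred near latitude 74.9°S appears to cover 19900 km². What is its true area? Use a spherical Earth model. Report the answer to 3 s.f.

Plate carrée maps x = Rλ, y = Rφ. The meridian scale is h = 1 and the parallel scale is k = 1/cos φ = sec φ.
Areal scale = h·k = 1 × sec φ; at 74.9°, h = 1.000, k = 3.839, so h·k = 3.839.
True area = apparent / (areal scale) = 19900 / 3.839 ≈ 5180 km².

5180 km²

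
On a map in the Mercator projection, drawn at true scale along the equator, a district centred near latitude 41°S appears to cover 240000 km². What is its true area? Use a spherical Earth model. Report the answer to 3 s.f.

Mercator is conformal, so the point scale is isotropic: h = k = sec φ = 1/cos φ.
Areal scale = k² = sec²φ = 1/cos²(41°) = 1/0.7547² = 1.756.
True area = apparent / (areal scale) = 240000 / 1.756 ≈ 137000 km².

137000 km²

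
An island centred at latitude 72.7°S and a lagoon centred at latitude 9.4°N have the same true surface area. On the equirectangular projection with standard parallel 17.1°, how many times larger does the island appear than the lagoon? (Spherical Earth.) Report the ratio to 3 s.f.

3.32

In the equirectangular projection with standard parallel φ₀ = 17.1° (x = Rλ cos φ₀, y = Rφ), meridians are true-scale (h = 1) and the parallel scale is k = cos φ₀ / cos φ.
Areal scale at 72.7°: h·k = 1.000 × 3.214 = 3.214.
Areal scale at 9.4°: h·k = 1.000 × 0.9688 = 0.9688.
Ratio = 3.214/0.9688 ≈ 3.32.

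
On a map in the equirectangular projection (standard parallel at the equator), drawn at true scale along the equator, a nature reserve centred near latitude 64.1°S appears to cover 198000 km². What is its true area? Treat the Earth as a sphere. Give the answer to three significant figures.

In the plate carrée (x = Rλ, y = Rφ), meridians are true-scale (h = 1) and parallels are stretched by k = sec φ.
Areal scale = h·k = 1 × sec φ; at 64.1°, h = 1.000, k = 2.289, so h·k = 2.289.
True area = apparent / (areal scale) = 198000 / 2.289 ≈ 86500 km².

86500 km²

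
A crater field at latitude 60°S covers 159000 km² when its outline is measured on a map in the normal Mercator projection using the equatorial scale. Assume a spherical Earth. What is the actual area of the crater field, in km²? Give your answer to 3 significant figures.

The Mercator projection is conformal; its linear scale factor is the same in every direction and equals sec φ = 1/cos φ.
Areal scale = k² = sec²φ = 1/cos²(60°) = 1/0.5000² = 4.000.
True area = apparent / (areal scale) = 159000 / 4.000 ≈ 39800 km².

39800 km²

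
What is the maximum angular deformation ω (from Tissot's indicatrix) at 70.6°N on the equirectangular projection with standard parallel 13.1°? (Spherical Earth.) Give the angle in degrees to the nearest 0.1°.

In the equirectangular projection with standard parallel φ₀ = 13.1° (x = Rλ cos φ₀, y = Rφ), meridians are true-scale (h = 1) and the parallel scale is k = cos φ₀ / cos φ.
At 70.6°: h = 1.000, k = 2.932; principal scales a = 2.932, b = 1.000.
sin(ω/2) = (a − b)/(a + b) = 1.932/3.932 = 0.4914, so ω = 2 arcsin(0.4914) ≈ 58.9°.

58.9°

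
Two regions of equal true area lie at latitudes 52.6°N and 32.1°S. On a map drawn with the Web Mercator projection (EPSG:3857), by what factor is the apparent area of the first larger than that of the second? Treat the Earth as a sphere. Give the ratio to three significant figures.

Mercator areal scale is sec²φ.
At 52.6°: sec²(52.6°) = 1/0.6074² = 2.711.
At 32.1°: sec²(32.1°) = 1/0.8471² = 1.394.
Ratio = 2.711/1.394 = cos²(32.1°)/cos²(52.6°) ≈ 1.95.

1.95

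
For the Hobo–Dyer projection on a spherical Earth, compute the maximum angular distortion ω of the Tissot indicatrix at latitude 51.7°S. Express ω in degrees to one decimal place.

Hobo–Dyer is a cylindrical equal-area projection with standard parallels at ±37.5°. A cylindrical equal-area projection with standard parallel φ₀ has meridian scale h = cos φ / cos φ₀ and parallel scale k = cos φ₀ / cos φ (so areas are preserved, h·k = 1).
At 51.7°: h = 0.7812, k = 1.280; principal scales a = 1.280, b = 0.7812.
sin(ω/2) = (a − b)/(a + b) = 0.4988/2.061 = 0.2420, so ω = 2 arcsin(0.2420) ≈ 28.0°.

28.0°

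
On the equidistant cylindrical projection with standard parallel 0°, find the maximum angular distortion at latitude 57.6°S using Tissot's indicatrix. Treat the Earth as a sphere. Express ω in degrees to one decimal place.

Plate carrée maps x = Rλ, y = Rφ. The meridian scale is h = 1 and the parallel scale is k = 1/cos φ = sec φ.
At 57.6°: h = 1.000, k = 1.866; principal scales a = 1.866, b = 1.000.
sin(ω/2) = (a − b)/(a + b) = 0.8663/2.866 = 0.3022, so ω = 2 arcsin(0.3022) ≈ 35.2°.

35.2°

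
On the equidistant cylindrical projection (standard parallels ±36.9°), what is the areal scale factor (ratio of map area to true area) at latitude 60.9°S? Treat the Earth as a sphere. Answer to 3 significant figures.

1.64

In the equirectangular projection with standard parallel φ₀ = 36.9° (x = Rλ cos φ₀, y = Rφ), meridians are true-scale (h = 1) and the parallel scale is k = cos φ₀ / cos φ.
Areal scale = h·k = 1 × cos φ₀ / cos φ; at 60.9°, h = 1.000, k = 1.644, so h·k = 1.644.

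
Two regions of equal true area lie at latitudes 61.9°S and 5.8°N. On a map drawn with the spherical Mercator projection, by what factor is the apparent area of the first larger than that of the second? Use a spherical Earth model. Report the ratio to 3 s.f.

Mercator areal scale is sec²φ.
At 61.9°: sec²(61.9°) = 1/0.4710² = 4.508.
At 5.8°: sec²(5.8°) = 1/0.9949² = 1.010.
Ratio = 4.508/1.010 = cos²(5.8°)/cos²(61.9°) ≈ 4.46.

4.46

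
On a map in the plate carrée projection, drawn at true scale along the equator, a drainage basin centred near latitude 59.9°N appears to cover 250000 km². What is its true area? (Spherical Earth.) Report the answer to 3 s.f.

125000 km²

For the equirectangular projection with φ₀ = 0 (plate carrée), h = 1 along meridians and k = sec φ along parallels.
Areal scale = h·k = 1 × sec φ; at 59.9°, h = 1.000, k = 1.994, so h·k = 1.994.
True area = apparent / (areal scale) = 250000 / 1.994 ≈ 125000 km².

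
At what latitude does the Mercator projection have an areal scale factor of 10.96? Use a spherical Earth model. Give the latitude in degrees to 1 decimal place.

72.4°

Mercator areal scale is sec²φ.
sec²φ = 10.96  ⇒  cos²φ = 0.09124  ⇒  cos φ = 0.3021.
φ = arccos(0.3021) ≈ 72.4°.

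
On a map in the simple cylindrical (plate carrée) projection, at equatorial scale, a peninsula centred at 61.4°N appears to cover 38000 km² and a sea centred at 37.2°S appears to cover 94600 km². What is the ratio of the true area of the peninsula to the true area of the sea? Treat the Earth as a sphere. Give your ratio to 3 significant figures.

0.241

On the plate carrée, areal scale = h·k = 1 × sec φ, so true area = apparent × cos φ.
True area of peninsula: 38000 × cos(61.4°) = 38000 × 0.4787 = 18190 km².
True area of sea: 94600 × cos(37.2°) = 94600 × 0.7965 = 75350 km².
Ratio = 18190 / 75350 ≈ 0.241.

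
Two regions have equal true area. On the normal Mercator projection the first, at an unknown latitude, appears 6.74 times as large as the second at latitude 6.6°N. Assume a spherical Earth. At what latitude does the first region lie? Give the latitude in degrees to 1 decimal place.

67.5°

On Mercator, (apparent₁)/(apparent₂) = sec²φ₁ / sec²φ₂ when true areas are equal.
cos²φ₂ / cos²φ₁ = 6.74  ⇒  cos φ₁ = cos 6.6° / √6.74 = 0.9934/2.596 = 0.3826.
φ₁ = arccos(0.3826) ≈ 67.5°.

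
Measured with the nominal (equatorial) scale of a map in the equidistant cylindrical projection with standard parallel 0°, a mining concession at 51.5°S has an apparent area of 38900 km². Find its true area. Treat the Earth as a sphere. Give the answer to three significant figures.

For the equirectangular projection with φ₀ = 0 (plate carrée), h = 1 along meridians and k = sec φ along parallels.
Areal scale = h·k = 1 × sec φ; at 51.5°, h = 1.000, k = 1.606, so h·k = 1.606.
True area = apparent / (areal scale) = 38900 / 1.606 ≈ 24200 km².

24200 km²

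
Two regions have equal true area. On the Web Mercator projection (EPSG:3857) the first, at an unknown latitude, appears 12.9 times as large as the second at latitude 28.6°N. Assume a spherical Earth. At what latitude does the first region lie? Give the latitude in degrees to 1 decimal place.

For equal true areas on Mercator, apparent areas scale as sec²φ, so the ratio is cos²φ₂ / cos²φ₁.
cos²φ₂ / cos²φ₁ = 12.9  ⇒  cos φ₁ = cos 28.6° / √12.9 = 0.8780/3.592 = 0.2445.
φ₁ = arccos(0.2445) ≈ 75.9°.

75.9°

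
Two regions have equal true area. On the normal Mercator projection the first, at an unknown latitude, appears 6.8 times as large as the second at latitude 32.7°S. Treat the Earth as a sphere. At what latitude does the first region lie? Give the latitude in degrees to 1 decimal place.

71.2°

For equal true areas on Mercator, apparent areas scale as sec²φ, so the ratio is cos²φ₂ / cos²φ₁.
cos²φ₂ / cos²φ₁ = 6.8  ⇒  cos φ₁ = cos 32.7° / √6.8 = 0.8415/2.608 = 0.3227.
φ₁ = arccos(0.3227) ≈ 71.2°.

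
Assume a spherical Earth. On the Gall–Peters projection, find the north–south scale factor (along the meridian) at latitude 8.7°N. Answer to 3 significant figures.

Gall–Peters is a cylindrical equal-area projection with standard parallels at ±45°. For cylindrical equal-area with standard parallel φ₀, h = cos φ / cos φ₀ and k = cos φ₀ / cos φ, so h·k = 1.
h = cos 8.7° / cos 45° = 0.9885/0.7071 = 1.398.

1.40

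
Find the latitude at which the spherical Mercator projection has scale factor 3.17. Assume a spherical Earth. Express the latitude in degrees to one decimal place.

Mercator scale is k = sec φ = 1/cos φ.
1/cos φ = 3.17  ⇒  cos φ = 0.3155  ⇒  φ = arccos(0.3155) ≈ 71.6°.

71.6°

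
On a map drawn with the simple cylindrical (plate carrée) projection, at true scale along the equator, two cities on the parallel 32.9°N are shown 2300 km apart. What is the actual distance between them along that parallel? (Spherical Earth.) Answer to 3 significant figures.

Plate carrée maps x = Rλ, y = Rφ. The meridian scale is h = 1 and the parallel scale is k = 1/cos φ = sec φ.
Along the parallel at 32.9°, map distances are exaggerated by k = sec 32.9° = 1.191.
True distance = 2300 / 1.191 = 2300 × cos 32.9° ≈ 1930 km.

1930 km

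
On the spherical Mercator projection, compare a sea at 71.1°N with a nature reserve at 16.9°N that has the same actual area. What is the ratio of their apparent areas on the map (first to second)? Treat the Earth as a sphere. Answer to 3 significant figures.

8.73

Mercator areal scale is sec²φ.
At 71.1°: sec²(71.1°) = 1/0.3239² = 9.531.
At 16.9°: sec²(16.9°) = 1/0.9568² = 1.092.
Ratio = 9.531/1.092 = cos²(16.9°)/cos²(71.1°) ≈ 8.73.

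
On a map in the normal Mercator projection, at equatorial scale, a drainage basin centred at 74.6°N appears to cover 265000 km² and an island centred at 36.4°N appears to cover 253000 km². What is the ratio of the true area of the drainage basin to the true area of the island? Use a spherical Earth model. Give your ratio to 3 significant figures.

0.114

Since Mercator area scale is 1/cos²φ, the true area equals the apparent area multiplied by cos²φ.
True area of drainage basin: 265000 × cos²(74.6°) = 265000 × 0.07052 = 18690 km².
True area of island: 253000 × cos²(36.4°) = 253000 × 0.6479 = 163900 km².
Ratio = 18690 / 163900 ≈ 0.114.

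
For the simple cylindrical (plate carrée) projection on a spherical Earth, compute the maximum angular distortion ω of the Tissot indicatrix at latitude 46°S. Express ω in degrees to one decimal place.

20.8°

For the equirectangular projection with φ₀ = 0 (plate carrée), h = 1 along meridians and k = sec φ along parallels.
At 46°: h = 1.000, k = 1.440; principal scales a = 1.440, b = 1.000.
sin(ω/2) = (a − b)/(a + b) = 0.4396/2.440 = 0.1802, so ω = 2 arcsin(0.1802) ≈ 20.8°.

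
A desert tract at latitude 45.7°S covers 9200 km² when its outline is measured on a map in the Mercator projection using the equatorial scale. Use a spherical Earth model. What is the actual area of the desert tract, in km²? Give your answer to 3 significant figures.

For Mercator, h = k = sec φ (a conformal cylindrical projection has a single point scale, 1/cos φ).
Areal scale = k² = sec²φ = 1/cos²(45.7°) = 1/0.6984² = 2.050.
True area = apparent / (areal scale) = 9200 / 2.050 ≈ 4490 km².

4490 km²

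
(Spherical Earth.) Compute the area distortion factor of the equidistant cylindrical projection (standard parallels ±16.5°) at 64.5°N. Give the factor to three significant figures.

With standard parallel φ₀ = 16.5°, the equirectangular projection gives x = Rλ cos φ₀, y = Rφ, so h = 1 and k = cos 16.5° / cos φ.
Areal scale = h·k = 1 × cos φ₀ / cos φ; at 64.5°, h = 1.000, k = 2.227, so h·k = 2.227.

2.23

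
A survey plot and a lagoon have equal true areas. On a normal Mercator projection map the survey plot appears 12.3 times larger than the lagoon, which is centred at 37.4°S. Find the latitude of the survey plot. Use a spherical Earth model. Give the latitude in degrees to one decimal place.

On Mercator, (apparent₁)/(apparent₂) = sec²φ₁ / sec²φ₂ when true areas are equal.
cos²φ₂ / cos²φ₁ = 12.3  ⇒  cos φ₁ = cos 37.4° / √12.3 = 0.7944/3.507 = 0.2265.
φ₁ = arccos(0.2265) ≈ 76.9°.

76.9°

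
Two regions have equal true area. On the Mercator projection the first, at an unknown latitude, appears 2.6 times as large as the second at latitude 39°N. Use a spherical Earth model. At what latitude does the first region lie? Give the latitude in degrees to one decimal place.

Mercator areal scale is sec²φ, so apparent-area ratio = sec²φ₁ / sec²φ₂ = cos²φ₂ / cos²φ₁.
cos²φ₂ / cos²φ₁ = 2.6  ⇒  cos φ₁ = cos 39° / √2.6 = 0.7771/1.612 = 0.4820.
φ₁ = arccos(0.4820) ≈ 61.2°.

61.2°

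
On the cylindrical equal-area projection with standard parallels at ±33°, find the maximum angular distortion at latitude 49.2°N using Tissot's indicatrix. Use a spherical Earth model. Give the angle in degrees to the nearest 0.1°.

A cylindrical equal-area projection with standard parallel φ₀ has meridian scale h = cos φ / cos φ₀ and parallel scale k = cos φ₀ / cos φ (so areas are preserved, h·k = 1).
At 49.2°: h = 0.7791, k = 1.284; principal scales a = 1.284, b = 0.7791.
sin(ω/2) = (a − b)/(a + b) = 0.5044/2.063 = 0.2445, so ω = 2 arcsin(0.2445) ≈ 28.3°.

28.3°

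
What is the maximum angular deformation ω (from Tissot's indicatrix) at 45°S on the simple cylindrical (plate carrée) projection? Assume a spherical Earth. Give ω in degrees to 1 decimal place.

In the plate carrée (x = Rλ, y = Rφ), meridians are true-scale (h = 1) and parallels are stretched by k = sec φ.
At 45°: h = 1.000, k = 1.414; principal scales a = 1.414, b = 1.000.
sin(ω/2) = (a − b)/(a + b) = 0.4142/2.414 = 0.1716, so ω = 2 arcsin(0.1716) ≈ 19.8°.

19.8°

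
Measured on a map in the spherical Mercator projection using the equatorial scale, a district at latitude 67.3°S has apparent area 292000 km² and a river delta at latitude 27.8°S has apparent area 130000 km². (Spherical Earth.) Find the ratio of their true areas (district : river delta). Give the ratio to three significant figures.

0.427

Since Mercator area scale is 1/cos²φ, the true area equals the apparent area multiplied by cos²φ.
True area of district: 292000 × cos²(67.3°) = 292000 × 0.1489 = 43490 km².
True area of river delta: 130000 × cos²(27.8°) = 130000 × 0.7825 = 101700 km².
Ratio = 43490 / 101700 ≈ 0.427.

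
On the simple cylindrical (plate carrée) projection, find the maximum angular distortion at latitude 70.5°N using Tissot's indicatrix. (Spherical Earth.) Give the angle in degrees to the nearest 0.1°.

In the plate carrée (x = Rλ, y = Rφ), meridians are true-scale (h = 1) and parallels are stretched by k = sec φ.
At 70.5°: h = 1.000, k = 2.996; principal scales a = 2.996, b = 1.000.
sin(ω/2) = (a − b)/(a + b) = 1.996/3.996 = 0.4995, so ω = 2 arcsin(0.4995) ≈ 59.9°.

59.9°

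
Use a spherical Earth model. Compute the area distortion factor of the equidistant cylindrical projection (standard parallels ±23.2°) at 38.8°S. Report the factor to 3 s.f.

1.18

With standard parallel φ₀ = 23.2°, the equirectangular projection gives x = Rλ cos φ₀, y = Rφ, so h = 1 and k = cos 23.2° / cos φ.
Areal scale = h·k = 1 × cos φ₀ / cos φ; at 38.8°, h = 1.000, k = 1.179, so h·k = 1.179.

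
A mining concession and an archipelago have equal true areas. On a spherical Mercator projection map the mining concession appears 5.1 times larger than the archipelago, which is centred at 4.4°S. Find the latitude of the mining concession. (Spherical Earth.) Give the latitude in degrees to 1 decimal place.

On Mercator, (apparent₁)/(apparent₂) = sec²φ₁ / sec²φ₂ when true areas are equal.
cos²φ₂ / cos²φ₁ = 5.1  ⇒  cos φ₁ = cos 4.4° / √5.1 = 0.9971/2.258 = 0.4415.
φ₁ = arccos(0.4415) ≈ 63.8°.

63.8°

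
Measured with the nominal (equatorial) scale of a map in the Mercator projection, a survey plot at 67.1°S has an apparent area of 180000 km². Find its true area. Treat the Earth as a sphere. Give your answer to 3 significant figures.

27300 km²

For Mercator, h = k = sec φ (a conformal cylindrical projection has a single point scale, 1/cos φ).
Areal scale = k² = sec²φ = 1/cos²(67.1°) = 1/0.3891² = 6.604.
True area = apparent / (areal scale) = 180000 / 6.604 ≈ 27300 km².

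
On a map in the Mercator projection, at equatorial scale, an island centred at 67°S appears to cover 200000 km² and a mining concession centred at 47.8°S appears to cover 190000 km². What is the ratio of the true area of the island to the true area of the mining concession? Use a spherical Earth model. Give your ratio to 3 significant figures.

0.356

Since Mercator area scale is 1/cos²φ, the true area equals the apparent area multiplied by cos²φ.
True area of island: 200000 × cos²(67°) = 200000 × 0.1527 = 30530 km².
True area of mining concession: 190000 × cos²(47.8°) = 190000 × 0.4512 = 85730 km².
Ratio = 30530 / 85730 ≈ 0.356.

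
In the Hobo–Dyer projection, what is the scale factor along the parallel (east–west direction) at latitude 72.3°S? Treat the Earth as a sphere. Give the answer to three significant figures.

2.61

Hobo–Dyer is a cylindrical equal-area projection with standard parallels at ±37.5°. Cylindrical equal-area (φ₀ = 37.5°): h = cos φ / cos 37.5° along meridians, k = cos 37.5° / cos φ along parallels; h·k = 1.
k = cos 37.5° / cos 72.3° = 0.7934/0.3040 = 2.609.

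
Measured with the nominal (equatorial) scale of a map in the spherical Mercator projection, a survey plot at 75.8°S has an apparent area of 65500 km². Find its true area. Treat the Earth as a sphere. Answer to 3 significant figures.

The Mercator projection is conformal; its linear scale factor is the same in every direction and equals sec φ = 1/cos φ.
Areal scale = k² = sec²φ = 1/cos²(75.8°) = 1/0.2453² = 16.62.
True area = apparent / (areal scale) = 65500 / 16.62 ≈ 3940 km².

3940 km²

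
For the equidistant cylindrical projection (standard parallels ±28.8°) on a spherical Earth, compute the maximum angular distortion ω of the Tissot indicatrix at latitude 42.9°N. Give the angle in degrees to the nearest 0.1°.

10.3°

With standard parallel φ₀ = 28.8°, the equirectangular projection gives x = Rλ cos φ₀, y = Rφ, so h = 1 and k = cos 28.8° / cos φ.
At 42.9°: h = 1.000, k = 1.196; principal scales a = 1.196, b = 1.000.
sin(ω/2) = (a − b)/(a + b) = 0.1963/2.196 = 0.08936, so ω = 2 arcsin(0.08936) ≈ 10.3°.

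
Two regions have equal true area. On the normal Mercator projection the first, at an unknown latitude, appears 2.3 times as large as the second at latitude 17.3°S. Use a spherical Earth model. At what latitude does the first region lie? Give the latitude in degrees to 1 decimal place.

51.0°

Mercator areal scale is sec²φ, so apparent-area ratio = sec²φ₁ / sec²φ₂ = cos²φ₂ / cos²φ₁.
cos²φ₂ / cos²φ₁ = 2.3  ⇒  cos φ₁ = cos 17.3° / √2.3 = 0.9548/1.517 = 0.6296.
φ₁ = arccos(0.6296) ≈ 51.0°.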